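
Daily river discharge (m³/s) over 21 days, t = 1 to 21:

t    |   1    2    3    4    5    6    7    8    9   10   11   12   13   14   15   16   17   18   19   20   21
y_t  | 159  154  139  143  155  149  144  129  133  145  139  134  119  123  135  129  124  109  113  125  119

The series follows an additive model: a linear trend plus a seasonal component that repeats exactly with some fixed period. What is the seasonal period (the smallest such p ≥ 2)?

First differences y_{t+1} − y_t: -5, -15, 4, 12, -6, -5, -15, 4, 12, -6, -5, -15, …
The difference pattern repeats every 5 terms and not for any smaller step, so p = 5.

5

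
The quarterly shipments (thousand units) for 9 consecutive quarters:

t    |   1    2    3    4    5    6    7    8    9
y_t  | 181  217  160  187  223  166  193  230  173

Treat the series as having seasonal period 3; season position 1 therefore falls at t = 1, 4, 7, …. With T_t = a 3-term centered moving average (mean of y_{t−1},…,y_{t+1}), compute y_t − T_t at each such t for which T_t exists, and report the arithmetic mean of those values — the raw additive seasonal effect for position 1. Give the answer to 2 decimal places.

Season position 1 occurs at t = 4, 7 (where T_t is defined).
t=4: T_4 = 190.0000; y_4 − T_4 = 187 − 190.0000 = -3.0000
t=7: T_7 = 196.3333; y_7 − T_7 = 193 − 196.3333 = -3.3333
Mean deviation: (-3.0000 + -3.3333) / 2 = -3.17

-3.17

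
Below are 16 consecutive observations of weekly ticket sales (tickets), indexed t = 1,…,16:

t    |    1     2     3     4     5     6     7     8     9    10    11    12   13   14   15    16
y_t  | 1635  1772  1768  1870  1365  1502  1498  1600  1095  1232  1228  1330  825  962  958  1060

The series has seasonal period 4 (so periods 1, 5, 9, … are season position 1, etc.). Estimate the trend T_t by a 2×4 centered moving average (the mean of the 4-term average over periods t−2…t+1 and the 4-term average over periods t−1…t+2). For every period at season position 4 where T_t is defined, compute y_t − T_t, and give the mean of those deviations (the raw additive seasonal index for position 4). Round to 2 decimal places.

Season position 4 occurs at t = 4, 8, 12 (where T_t is defined).
t=4: T_4 = 1660.0000; y_4 − T_4 = 1870 − 1660.0000 = 210.0000
t=8: T_8 = 1390.0000; y_8 − T_8 = 1600 − 1390.0000 = 210.0000
t=12: T_12 = 1120.0000; y_12 − T_12 = 1330 − 1120.0000 = 210.0000
Mean deviation: (210.0000 + 210.0000 + 210.0000) / 3 = 210.00

210.00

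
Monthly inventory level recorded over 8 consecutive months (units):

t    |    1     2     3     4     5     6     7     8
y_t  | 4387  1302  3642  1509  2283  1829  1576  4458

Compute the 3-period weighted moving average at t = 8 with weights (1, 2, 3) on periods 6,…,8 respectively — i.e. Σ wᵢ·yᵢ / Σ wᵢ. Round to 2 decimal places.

Weighted sum: 1·1829 + 2·1576 + 3·4458 = 1829 + 3152 + 13374 = 18355
Weight total: 1 + 2 + 3 = 6
WMA = 18355 / 6 = 3059.17

3059.17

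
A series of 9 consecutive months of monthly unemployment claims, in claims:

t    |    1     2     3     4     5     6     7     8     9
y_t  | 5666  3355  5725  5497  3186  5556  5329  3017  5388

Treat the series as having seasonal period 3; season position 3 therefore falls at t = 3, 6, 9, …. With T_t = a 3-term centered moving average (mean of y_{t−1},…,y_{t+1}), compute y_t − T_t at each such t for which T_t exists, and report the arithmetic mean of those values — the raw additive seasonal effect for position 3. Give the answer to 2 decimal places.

865.83

Season position 3 occurs at t = 3, 6 (where T_t is defined).
t=3: T_3 = 4859.0000; y_3 − T_3 = 5725 − 4859.0000 = 866.0000
t=6: T_6 = 4690.3333; y_6 − T_6 = 5556 − 4690.3333 = 865.6667
Mean deviation: (866.0000 + 865.6667) / 2 = 865.83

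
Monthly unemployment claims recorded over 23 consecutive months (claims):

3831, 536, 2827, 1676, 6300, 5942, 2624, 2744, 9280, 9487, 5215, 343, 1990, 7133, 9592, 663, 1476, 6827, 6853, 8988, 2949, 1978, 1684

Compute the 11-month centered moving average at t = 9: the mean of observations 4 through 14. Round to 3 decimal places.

Sum of periods 4–14: 1676 + 6300 + 5942 + 2624 + 2744 + 9280 + 9487 + 5215 + 343 + 1990 + 7133 = 52734
Divide by 11: 52734 / 11 = 4794.000

4794.000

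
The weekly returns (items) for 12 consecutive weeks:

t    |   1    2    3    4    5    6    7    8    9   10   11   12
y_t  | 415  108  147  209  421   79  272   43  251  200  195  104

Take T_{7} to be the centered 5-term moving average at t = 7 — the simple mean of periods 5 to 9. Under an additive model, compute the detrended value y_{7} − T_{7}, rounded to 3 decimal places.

58.800

Trend T_7 = (421 + 79 + 272 + 43 + 251) / 5 = 1066/5 = 213.20000
Detrended value: 272 − 213.20000 = 58.800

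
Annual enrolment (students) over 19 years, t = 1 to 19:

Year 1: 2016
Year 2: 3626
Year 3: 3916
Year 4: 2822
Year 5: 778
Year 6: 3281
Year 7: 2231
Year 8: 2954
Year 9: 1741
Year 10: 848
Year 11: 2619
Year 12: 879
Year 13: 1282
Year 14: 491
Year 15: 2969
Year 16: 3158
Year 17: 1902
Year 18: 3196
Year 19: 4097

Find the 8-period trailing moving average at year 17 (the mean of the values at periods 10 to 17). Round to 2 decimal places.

1768.50

Sum of periods 10–17: 848 + 2619 + 879 + 1282 + 491 + 2969 + 3158 + 1902 = 14148
Divide by 8: 14148 / 8 = 1768.50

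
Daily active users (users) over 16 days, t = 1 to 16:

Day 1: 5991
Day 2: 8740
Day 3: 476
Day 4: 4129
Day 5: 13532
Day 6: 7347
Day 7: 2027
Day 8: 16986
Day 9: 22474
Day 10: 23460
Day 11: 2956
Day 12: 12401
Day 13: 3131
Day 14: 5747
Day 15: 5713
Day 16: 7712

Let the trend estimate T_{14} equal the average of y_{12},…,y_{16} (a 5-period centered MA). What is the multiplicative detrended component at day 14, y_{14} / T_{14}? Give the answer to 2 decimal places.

Trend T_14 = (12401 + 3131 + 5747 + 5713 + 7712) / 5 = 34704/5 = 6940.8000
Ratio to trend: 5747 / 6940.8000 = 0.83

0.83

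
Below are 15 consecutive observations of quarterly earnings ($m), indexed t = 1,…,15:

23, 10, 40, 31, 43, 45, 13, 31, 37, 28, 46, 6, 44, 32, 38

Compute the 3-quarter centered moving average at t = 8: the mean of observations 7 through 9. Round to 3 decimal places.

Sum of periods 7–9: 13 + 31 + 37 = 81
Divide by 3: 81 / 3 = 27.000

27.000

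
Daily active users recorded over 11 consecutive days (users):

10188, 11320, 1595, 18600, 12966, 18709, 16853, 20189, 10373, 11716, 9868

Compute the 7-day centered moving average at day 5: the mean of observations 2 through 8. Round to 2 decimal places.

Sum of periods 2–8: 11320 + 1595 + 18600 + 12966 + 18709 + 16853 + 20189 = 100232
Divide by 7: 100232 / 7 = 14318.86

14318.86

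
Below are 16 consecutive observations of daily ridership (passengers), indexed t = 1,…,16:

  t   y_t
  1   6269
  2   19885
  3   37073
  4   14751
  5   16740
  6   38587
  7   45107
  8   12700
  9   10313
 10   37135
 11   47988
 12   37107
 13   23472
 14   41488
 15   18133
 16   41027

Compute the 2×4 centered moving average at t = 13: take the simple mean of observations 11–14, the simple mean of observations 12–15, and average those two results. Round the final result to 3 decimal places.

Sum over 11–14: 47988 + 37107 + 23472 + 41488 = 150055
Sum over 12–15: 37107 + 23472 + 41488 + 18133 = 120200
CMA at t=13 = (150055 + 120200) / (2·4) = 270255 / 8 = 33781.875

33781.875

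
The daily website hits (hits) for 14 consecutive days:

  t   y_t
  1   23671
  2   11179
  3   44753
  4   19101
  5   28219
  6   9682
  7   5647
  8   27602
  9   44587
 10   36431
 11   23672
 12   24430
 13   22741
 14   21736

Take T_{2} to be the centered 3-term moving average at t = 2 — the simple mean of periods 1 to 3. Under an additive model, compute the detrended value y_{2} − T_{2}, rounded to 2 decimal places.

Trend T_2 = (23671 + 11179 + 44753) / 3 = 79603/3 = 26534.3333
Detrended value: 11179 − 26534.3333 = -15355.33

-15355.33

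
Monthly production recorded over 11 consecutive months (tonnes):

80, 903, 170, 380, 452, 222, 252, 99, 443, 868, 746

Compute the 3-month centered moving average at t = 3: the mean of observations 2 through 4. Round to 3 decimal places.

484.333

Sum of periods 2–4: 903 + 170 + 380 = 1453
Divide by 3: 1453 / 3 = 484.333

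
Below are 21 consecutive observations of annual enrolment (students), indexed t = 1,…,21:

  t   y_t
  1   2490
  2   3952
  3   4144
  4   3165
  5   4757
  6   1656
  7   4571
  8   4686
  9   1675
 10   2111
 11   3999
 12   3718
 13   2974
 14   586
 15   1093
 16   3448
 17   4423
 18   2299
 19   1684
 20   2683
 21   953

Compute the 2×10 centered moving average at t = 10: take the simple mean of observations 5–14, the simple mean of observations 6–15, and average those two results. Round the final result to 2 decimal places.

Sum over 5–14: 4757 + 1656 + 4571 + 4686 + 1675 + 2111 + 3999 + 3718 + 2974 + 586 = 30733
Sum over 6–15: 1656 + 4571 + 4686 + 1675 + 2111 + 3999 + 3718 + 2974 + 586 + 1093 = 27069
CMA at t=10 = (30733 + 27069) / (2·10) = 57802 / 20 = 2890.10

2890.10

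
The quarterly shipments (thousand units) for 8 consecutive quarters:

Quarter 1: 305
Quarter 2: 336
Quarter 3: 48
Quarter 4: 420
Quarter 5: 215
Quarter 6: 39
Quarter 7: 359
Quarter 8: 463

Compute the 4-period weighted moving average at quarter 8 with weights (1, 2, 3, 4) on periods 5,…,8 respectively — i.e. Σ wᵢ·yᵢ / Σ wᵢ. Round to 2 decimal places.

Weighted sum: 1·215 + 2·39 + 3·359 + 4·463 = 215 + 78 + 1077 + 1852 = 3222
Weight total: 1 + 2 + 3 + 4 = 10
WMA = 3222 / 10 = 322.20

322.20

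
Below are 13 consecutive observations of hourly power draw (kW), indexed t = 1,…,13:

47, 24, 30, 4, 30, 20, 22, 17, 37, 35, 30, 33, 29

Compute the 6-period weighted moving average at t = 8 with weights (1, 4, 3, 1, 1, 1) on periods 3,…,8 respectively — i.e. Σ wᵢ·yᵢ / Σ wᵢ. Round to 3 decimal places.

Weighted sum: 1·30 + 4·4 + 3·30 + 1·20 + 1·22 + 1·17 = 30 + 16 + 90 + 20 + 22 + 17 = 195
Weight total: 1 + 4 + 3 + 1 + 1 + 1 = 11
WMA = 195 / 11 = 17.727

17.727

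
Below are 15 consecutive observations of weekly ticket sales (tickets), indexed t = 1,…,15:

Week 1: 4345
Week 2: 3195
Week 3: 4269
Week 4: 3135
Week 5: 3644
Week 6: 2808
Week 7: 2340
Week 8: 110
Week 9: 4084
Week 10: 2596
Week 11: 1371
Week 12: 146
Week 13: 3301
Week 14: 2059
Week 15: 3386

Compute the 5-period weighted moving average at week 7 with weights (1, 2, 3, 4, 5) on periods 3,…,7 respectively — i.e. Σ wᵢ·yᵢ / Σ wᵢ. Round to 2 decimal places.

2960.20

Weighted sum: 1·4269 + 2·3135 + 3·3644 + 4·2808 + 5·2340 = 4269 + 6270 + 10932 + 11232 + 11700 = 44403
Weight total: 1 + 2 + 3 + 4 + 5 = 15
WMA = 44403 / 15 = 2960.20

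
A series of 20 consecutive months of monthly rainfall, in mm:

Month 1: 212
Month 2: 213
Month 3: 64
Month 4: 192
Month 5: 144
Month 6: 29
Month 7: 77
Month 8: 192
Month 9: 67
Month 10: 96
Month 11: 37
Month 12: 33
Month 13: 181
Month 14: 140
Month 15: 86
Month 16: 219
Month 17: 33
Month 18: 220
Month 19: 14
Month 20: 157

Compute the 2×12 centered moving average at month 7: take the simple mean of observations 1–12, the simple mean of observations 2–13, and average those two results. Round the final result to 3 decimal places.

Sum over 1–12: 212 + 213 + 64 + 192 + 144 + 29 + 77 + 192 + 67 + 96 + 37 + 33 = 1356
Sum over 2–13: 213 + 64 + 192 + 144 + 29 + 77 + 192 + 67 + 96 + 37 + 33 + 181 = 1325
CMA at t=7 = (1356 + 1325) / (2·12) = 2681 / 24 = 111.708

111.708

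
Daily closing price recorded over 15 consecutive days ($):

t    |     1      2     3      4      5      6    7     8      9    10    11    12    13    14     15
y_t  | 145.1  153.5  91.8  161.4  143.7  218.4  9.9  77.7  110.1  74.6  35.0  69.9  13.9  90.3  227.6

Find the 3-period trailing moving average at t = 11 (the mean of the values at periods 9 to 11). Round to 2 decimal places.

73.23

Sum of periods 9–11: 110.1 + 74.6 + 35.0 = 219.7
Divide by 3: 219.7 / 3 = 73.23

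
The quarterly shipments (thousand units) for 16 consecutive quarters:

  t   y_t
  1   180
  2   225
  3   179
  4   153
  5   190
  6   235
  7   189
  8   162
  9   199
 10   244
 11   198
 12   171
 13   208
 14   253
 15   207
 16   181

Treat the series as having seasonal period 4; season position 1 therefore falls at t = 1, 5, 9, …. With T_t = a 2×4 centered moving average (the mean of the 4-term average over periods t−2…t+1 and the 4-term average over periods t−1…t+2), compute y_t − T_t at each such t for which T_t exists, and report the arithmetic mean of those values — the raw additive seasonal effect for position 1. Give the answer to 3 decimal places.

-0.583

Season position 1 occurs at t = 5, 9, 13 (where T_t is defined).
t=5: T_5 = 190.50000; y_5 − T_5 = 190 − 190.50000 = -0.50000
t=9: T_9 = 199.62500; y_9 − T_9 = 199 − 199.62500 = -0.62500
t=13: T_13 = 208.62500; y_13 − T_13 = 208 − 208.62500 = -0.62500
Mean deviation: (-0.50000 + -0.62500 + -0.62500) / 3 = -0.583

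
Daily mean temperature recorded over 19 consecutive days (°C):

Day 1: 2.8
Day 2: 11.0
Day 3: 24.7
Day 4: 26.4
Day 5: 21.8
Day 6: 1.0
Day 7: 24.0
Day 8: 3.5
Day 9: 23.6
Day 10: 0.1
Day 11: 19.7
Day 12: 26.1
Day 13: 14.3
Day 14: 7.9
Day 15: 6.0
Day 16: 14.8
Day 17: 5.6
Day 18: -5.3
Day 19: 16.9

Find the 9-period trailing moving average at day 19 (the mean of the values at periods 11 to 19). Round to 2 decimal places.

11.78

Sum of periods 11–19: 19.7 + 26.1 + 14.3 + 7.9 + 6.0 + 14.8 + 5.6 + (-5.3) + 16.9 = 106.0
Divide by 9: 106.0 / 9 = 11.78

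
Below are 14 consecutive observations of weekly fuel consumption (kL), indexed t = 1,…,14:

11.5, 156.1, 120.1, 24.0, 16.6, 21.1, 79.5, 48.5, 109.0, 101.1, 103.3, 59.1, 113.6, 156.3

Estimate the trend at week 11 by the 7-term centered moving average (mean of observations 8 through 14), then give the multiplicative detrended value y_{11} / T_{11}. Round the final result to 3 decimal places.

Trend T_11 = (48.5 + 109.0 + 101.1 + 103.3 + 59.1 + 113.6 + 156.3) / 7 = 690.9/7 = 98.70000
Ratio to trend: 103.3 / 98.70000 = 1.047

1.047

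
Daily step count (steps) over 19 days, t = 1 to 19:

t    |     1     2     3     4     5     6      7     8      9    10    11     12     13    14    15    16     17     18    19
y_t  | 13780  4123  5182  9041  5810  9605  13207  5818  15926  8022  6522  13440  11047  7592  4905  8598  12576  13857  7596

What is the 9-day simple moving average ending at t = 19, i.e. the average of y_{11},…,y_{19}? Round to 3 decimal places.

Sum of periods 11–19: 6522 + 13440 + 11047 + 7592 + 4905 + 8598 + 12576 + 13857 + 7596 = 86133
Divide by 9: 86133 / 9 = 9570.333

9570.333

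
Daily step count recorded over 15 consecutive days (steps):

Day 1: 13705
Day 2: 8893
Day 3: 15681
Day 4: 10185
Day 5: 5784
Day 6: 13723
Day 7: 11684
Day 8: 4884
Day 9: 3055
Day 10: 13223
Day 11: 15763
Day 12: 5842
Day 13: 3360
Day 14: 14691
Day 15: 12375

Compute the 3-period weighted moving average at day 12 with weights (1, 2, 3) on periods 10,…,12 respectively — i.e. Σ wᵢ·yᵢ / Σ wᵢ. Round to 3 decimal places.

10379.167

Weighted sum: 1·13223 + 2·15763 + 3·5842 = 13223 + 31526 + 17526 = 62275
Weight total: 1 + 2 + 3 = 6
WMA = 62275 / 6 = 10379.167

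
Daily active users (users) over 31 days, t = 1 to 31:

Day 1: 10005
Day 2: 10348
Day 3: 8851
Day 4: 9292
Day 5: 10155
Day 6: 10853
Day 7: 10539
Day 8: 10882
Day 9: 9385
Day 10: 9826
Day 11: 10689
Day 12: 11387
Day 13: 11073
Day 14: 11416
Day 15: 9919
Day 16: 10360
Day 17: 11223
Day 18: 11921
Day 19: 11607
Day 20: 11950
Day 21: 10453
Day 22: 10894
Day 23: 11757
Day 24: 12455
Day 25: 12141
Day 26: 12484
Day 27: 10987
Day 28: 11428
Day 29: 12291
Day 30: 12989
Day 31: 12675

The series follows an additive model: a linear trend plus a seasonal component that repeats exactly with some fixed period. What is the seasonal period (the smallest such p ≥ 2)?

First differences y_{t+1} − y_t: 343, -1497, 441, 863, 698, -314, 343, -1497, 441, 863, 698, -314, 343, -1497, …
The difference pattern repeats every 6 terms and not for any smaller step, so p = 6.

6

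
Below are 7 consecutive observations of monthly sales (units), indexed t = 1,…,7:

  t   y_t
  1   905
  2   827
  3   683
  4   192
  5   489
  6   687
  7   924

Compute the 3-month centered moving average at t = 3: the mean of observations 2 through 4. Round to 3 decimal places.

567.333

Sum of periods 2–4: 827 + 683 + 192 = 1702
Divide by 3: 1702 / 3 = 567.333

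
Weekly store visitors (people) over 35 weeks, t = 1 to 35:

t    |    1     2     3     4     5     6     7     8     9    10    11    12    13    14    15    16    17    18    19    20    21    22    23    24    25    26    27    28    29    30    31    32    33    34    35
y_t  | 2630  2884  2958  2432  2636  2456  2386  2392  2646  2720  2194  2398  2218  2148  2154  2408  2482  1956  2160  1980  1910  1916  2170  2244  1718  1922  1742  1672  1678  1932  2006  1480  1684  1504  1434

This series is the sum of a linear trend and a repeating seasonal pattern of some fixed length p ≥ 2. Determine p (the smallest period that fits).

First differences y_{t+1} − y_t: 254, 74, -526, 204, -180, -70, 6, 254, 74, -526, 204, -180, -70, 6, 254, 74, …
The difference pattern repeats every 7 terms and not for any smaller step, so p = 7.

7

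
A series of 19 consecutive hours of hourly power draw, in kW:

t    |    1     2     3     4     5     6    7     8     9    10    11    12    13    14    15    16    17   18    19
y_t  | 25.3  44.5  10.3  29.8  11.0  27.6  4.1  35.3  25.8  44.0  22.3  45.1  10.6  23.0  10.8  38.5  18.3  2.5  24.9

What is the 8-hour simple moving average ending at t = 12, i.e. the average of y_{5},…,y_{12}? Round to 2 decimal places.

Sum of periods 5–12: 11.0 + 27.6 + 4.1 + 35.3 + 25.8 + 44.0 + 22.3 + 45.1 = 215.2
Divide by 8: 215.2 / 8 = 26.90

26.90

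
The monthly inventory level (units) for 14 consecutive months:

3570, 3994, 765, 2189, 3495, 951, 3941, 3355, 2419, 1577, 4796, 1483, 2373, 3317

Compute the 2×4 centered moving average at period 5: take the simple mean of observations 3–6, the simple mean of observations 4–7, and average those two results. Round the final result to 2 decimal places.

2247.00

Sum over 3–6: 765 + 2189 + 3495 + 951 = 7400
Sum over 4–7: 2189 + 3495 + 951 + 3941 = 10576
CMA at t=5 = (7400 + 10576) / (2·4) = 17976 / 8 = 2247.00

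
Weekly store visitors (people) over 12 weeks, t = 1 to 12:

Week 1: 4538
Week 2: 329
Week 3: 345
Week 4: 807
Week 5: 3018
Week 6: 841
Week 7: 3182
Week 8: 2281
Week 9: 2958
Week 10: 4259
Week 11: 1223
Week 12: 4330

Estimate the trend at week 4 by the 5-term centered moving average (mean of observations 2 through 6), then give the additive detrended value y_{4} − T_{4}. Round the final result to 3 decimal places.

Trend T_4 = (329 + 345 + 807 + 3018 + 841) / 5 = 5340/5 = 1068.00000
Detrended value: 807 − 1068.00000 = -261.000

-261.000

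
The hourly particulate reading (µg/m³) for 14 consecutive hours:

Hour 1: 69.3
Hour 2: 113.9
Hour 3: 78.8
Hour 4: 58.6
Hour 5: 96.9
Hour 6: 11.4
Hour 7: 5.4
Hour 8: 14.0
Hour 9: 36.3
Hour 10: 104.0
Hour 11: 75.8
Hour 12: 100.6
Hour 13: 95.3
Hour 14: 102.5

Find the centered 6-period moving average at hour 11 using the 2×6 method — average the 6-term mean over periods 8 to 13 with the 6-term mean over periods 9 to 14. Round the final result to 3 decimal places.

78.375

Sum over 8–13: 14.0 + 36.3 + 104.0 + 75.8 + 100.6 + 95.3 = 426.0
Sum over 9–14: 36.3 + 104.0 + 75.8 + 100.6 + 95.3 + 102.5 = 514.5
CMA at t=11 = (426.0 + 514.5) / (2·6) = 940.5 / 12 = 78.375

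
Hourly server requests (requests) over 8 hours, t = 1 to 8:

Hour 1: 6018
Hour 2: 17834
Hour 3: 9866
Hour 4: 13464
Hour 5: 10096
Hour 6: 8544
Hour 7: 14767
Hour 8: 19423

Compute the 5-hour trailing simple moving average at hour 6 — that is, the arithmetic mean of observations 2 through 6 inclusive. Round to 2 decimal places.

Sum of periods 2–6: 17834 + 9866 + 13464 + 10096 + 8544 = 59804
Divide by 5: 59804 / 5 = 11960.80

11960.80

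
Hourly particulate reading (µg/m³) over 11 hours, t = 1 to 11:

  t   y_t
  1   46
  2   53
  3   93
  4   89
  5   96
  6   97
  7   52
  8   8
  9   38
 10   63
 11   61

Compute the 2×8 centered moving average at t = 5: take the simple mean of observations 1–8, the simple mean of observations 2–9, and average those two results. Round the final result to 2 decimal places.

Sum over 1–8: 46 + 53 + 93 + 89 + 96 + 97 + 52 + 8 = 534
Sum over 2–9: 53 + 93 + 89 + 96 + 97 + 52 + 8 + 38 = 526
CMA at t=5 = (534 + 526) / (2·8) = 1060 / 16 = 66.25

66.25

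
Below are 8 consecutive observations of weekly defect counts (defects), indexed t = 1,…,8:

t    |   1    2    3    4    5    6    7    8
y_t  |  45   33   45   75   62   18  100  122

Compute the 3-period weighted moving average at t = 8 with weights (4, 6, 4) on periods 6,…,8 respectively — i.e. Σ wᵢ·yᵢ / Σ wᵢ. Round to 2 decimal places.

Weighted sum: 4·18 + 6·100 + 4·122 = 72 + 600 + 488 = 1160
Weight total: 4 + 6 + 4 = 14
WMA = 1160 / 14 = 82.86

82.86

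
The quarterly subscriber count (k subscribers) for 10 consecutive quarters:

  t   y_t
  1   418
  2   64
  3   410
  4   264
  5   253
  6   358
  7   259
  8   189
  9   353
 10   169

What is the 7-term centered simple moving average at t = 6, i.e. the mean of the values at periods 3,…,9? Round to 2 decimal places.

Sum of periods 3–9: 410 + 264 + 253 + 358 + 259 + 189 + 353 = 2086
Divide by 7: 2086 / 7 = 298.00

298.00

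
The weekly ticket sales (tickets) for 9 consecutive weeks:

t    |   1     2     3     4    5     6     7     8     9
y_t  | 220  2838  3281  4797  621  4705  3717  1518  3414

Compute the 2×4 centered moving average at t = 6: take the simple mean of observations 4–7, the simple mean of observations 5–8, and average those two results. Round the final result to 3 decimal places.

Sum over 4–7: 4797 + 621 + 4705 + 3717 = 13840
Sum over 5–8: 621 + 4705 + 3717 + 1518 = 10561
CMA at t=6 = (13840 + 10561) / (2·4) = 24401 / 8 = 3050.125

3050.125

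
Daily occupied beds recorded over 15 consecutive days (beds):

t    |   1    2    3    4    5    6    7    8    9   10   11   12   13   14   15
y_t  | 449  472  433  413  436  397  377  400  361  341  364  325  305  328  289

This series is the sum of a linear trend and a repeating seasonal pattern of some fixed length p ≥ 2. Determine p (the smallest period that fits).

First differences y_{t+1} − y_t: 23, -39, -20, 23, -39, -20, 23, -39, …
The difference pattern repeats every 3 terms and not for any smaller step, so p = 3.

3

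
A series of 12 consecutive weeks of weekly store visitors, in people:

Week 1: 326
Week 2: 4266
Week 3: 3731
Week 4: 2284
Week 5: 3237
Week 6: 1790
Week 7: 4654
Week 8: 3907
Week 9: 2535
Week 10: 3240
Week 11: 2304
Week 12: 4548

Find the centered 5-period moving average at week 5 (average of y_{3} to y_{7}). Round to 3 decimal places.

Sum of periods 3–7: 3731 + 2284 + 3237 + 1790 + 4654 = 15696
Divide by 5: 15696 / 5 = 3139.200

3139.200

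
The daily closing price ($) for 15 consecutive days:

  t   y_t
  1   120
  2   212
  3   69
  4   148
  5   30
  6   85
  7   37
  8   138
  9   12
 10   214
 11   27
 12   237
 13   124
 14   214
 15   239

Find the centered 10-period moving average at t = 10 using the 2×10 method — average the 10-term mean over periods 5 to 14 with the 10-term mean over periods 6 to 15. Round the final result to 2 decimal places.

122.25

Sum over 5–14: 30 + 85 + 37 + 138 + 12 + 214 + 27 + 237 + 124 + 214 = 1118
Sum over 6–15: 85 + 37 + 138 + 12 + 214 + 27 + 237 + 124 + 214 + 239 = 1327
CMA at t=10 = (1118 + 1327) / (2·10) = 2445 / 20 = 122.25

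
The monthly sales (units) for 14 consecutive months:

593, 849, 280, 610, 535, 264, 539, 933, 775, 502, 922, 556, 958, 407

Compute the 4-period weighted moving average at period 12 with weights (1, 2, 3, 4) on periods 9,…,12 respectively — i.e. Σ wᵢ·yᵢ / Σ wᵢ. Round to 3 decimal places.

676.900

Weighted sum: 1·775 + 2·502 + 3·922 + 4·556 = 775 + 1004 + 2766 + 2224 = 6769
Weight total: 1 + 2 + 3 + 4 = 10
WMA = 6769 / 10 = 676.900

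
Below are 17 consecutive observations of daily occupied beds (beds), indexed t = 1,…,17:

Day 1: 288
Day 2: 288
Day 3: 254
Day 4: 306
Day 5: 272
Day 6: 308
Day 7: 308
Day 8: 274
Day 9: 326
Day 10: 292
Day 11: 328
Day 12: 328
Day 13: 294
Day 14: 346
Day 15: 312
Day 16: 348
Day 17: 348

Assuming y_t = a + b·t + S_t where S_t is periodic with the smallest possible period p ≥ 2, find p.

First differences y_{t+1} − y_t: 0, -34, 52, -34, 36, 0, -34, 52, -34, 36, 0, -34, …
The difference pattern repeats every 5 terms and not for any smaller step, so p = 5.

5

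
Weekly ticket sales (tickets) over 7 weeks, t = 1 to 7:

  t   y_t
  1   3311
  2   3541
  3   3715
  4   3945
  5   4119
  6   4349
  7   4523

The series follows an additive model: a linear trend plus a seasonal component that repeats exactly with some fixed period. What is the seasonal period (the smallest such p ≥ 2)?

First differences y_{t+1} − y_t: 230, 174, 230, 174, 230, 174, …
The difference pattern repeats every 2 terms and not for any smaller step, so p = 2.

2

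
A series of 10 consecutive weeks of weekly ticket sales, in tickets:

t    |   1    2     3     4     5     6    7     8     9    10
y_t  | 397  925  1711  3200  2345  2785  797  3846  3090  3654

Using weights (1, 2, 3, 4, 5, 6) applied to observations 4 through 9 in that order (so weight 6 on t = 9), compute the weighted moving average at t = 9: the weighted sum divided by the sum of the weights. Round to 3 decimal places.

Weighted sum: 1·3200 + 2·2345 + 3·2785 + 4·797 + 5·3846 + 6·3090 = 3200 + 4690 + 8355 + 3188 + 19230 + 18540 = 57203
Weight total: 1 + 2 + 3 + 4 + 5 + 6 = 21
WMA = 57203 / 21 = 2723.952

2723.952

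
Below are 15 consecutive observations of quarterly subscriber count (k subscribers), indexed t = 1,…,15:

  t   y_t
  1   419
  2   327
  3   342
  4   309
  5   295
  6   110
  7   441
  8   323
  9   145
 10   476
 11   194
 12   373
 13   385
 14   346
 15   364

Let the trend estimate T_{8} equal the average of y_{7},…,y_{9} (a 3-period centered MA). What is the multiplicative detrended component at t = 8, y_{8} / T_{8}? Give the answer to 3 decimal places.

1.066

Trend T_8 = (441 + 323 + 145) / 3 = 909/3 = 303.00000
Ratio to trend: 323 / 303.00000 = 1.066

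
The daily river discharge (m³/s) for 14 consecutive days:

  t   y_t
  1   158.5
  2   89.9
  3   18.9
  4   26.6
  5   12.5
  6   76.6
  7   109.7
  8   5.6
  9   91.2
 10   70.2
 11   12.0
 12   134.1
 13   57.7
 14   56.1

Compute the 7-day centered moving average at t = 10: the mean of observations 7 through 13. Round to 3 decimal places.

Sum of periods 7–13: 109.7 + 5.6 + 91.2 + 70.2 + 12.0 + 134.1 + 57.7 = 480.5
Divide by 7: 480.5 / 7 = 68.643

68.643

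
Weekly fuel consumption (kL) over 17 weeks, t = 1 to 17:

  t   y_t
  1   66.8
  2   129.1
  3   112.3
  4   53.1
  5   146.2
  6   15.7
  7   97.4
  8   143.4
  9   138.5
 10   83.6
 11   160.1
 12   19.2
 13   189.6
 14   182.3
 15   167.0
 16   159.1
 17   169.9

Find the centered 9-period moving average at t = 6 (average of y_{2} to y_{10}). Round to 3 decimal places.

Sum of periods 2–10: 129.1 + 112.3 + 53.1 + 146.2 + 15.7 + 97.4 + 143.4 + 138.5 + 83.6 = 919.3
Divide by 9: 919.3 / 9 = 102.144

102.144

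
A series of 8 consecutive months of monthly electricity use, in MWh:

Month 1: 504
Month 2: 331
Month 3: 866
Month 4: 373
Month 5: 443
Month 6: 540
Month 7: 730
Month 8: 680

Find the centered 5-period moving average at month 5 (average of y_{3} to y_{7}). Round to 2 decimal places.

590.40

Sum of periods 3–7: 866 + 373 + 443 + 540 + 730 = 2952
Divide by 5: 2952 / 5 = 590.40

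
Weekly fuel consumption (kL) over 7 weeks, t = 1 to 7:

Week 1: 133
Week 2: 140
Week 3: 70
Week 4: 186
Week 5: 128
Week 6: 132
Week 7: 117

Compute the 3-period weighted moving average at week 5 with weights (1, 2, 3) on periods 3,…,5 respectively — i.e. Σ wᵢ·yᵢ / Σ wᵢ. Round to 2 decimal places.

Weighted sum: 1·70 + 2·186 + 3·128 = 70 + 372 + 384 = 826
Weight total: 1 + 2 + 3 = 6
WMA = 826 / 6 = 137.67

137.67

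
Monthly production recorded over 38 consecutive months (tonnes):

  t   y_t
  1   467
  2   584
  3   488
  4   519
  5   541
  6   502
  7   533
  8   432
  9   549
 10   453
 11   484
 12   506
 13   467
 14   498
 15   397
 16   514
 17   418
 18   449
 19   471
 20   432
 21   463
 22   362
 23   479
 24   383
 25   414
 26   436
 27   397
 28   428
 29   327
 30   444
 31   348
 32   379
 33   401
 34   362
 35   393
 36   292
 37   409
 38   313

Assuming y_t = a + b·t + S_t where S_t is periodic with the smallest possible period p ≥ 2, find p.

First differences y_{t+1} − y_t: 117, -96, 31, 22, -39, 31, -101, 117, -96, 31, 22, -39, 31, -101, 117, -96, …
The difference pattern repeats every 7 terms and not for any smaller step, so p = 7.

7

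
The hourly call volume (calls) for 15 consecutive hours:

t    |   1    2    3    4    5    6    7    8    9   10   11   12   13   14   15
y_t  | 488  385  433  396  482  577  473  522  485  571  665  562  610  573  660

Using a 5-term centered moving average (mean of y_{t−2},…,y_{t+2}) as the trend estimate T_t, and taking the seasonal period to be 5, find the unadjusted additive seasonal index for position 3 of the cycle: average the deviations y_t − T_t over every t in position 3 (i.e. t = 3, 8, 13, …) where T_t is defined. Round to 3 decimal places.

-3.800

Season position 3 occurs at t = 3, 8, 13 (where T_t is defined).
t=3: T_3 = 436.80000; y_3 − T_3 = 433 − 436.80000 = -3.80000
t=8: T_8 = 525.60000; y_8 − T_8 = 522 − 525.60000 = -3.60000
t=13: T_13 = 614.00000; y_13 − T_13 = 610 − 614.00000 = -4.00000
Mean deviation: (-3.80000 + -3.60000 + -4.00000) / 3 = -3.800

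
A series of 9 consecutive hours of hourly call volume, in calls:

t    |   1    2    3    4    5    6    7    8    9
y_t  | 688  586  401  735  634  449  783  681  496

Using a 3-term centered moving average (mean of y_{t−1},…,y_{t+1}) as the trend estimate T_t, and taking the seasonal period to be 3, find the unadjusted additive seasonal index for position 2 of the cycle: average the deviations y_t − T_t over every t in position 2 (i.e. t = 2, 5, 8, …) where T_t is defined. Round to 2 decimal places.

Season position 2 occurs at t = 2, 5, 8 (where T_t is defined).
t=2: T_2 = 558.3333; y_2 − T_2 = 586 − 558.3333 = 27.6667
t=5: T_5 = 606.0000; y_5 − T_5 = 634 − 606.0000 = 28.0000
t=8: T_8 = 653.3333; y_8 − T_8 = 681 − 653.3333 = 27.6667
Mean deviation: (27.6667 + 28.0000 + 27.6667) / 3 = 27.78

27.78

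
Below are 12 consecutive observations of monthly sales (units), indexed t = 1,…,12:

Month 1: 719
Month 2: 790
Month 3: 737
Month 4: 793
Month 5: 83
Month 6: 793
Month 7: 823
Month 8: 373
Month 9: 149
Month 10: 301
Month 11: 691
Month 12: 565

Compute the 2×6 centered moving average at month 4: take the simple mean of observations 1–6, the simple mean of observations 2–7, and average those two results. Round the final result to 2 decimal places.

661.17

Sum over 1–6: 719 + 790 + 737 + 793 + 83 + 793 = 3915
Sum over 2–7: 790 + 737 + 793 + 83 + 793 + 823 = 4019
CMA at t=4 = (3915 + 4019) / (2·6) = 7934 / 12 = 661.17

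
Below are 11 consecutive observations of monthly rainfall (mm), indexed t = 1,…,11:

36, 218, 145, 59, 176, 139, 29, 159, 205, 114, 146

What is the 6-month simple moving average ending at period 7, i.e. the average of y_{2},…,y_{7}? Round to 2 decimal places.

Sum of periods 2–7: 218 + 145 + 59 + 176 + 139 + 29 = 766
Divide by 6: 766 / 6 = 127.67

127.67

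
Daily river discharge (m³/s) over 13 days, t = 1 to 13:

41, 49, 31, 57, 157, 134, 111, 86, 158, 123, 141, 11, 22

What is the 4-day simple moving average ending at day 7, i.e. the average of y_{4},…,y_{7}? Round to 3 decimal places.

114.750

Sum of periods 4–7: 57 + 157 + 134 + 111 = 459
Divide by 4: 459 / 4 = 114.750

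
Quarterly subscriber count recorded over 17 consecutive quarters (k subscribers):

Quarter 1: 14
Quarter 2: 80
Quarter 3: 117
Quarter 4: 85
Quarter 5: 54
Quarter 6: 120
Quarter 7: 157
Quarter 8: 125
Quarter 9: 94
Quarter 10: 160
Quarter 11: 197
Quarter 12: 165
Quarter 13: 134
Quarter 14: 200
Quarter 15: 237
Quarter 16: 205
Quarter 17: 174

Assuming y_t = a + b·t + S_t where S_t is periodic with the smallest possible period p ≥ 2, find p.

First differences y_{t+1} − y_t: 66, 37, -32, -31, 66, 37, -32, -31, 66, 37, …
The difference pattern repeats every 4 terms and not for any smaller step, so p = 4.

4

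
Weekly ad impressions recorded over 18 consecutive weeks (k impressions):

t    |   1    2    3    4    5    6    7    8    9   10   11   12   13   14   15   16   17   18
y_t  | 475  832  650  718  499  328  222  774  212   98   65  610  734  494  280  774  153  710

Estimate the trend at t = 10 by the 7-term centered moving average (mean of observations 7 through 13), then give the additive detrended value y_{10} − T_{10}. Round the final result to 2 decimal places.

Trend T_10 = (222 + 774 + 212 + 98 + 65 + 610 + 734) / 7 = 2715/7 = 387.8571
Detrended value: 98 − 387.8571 = -289.86

-289.86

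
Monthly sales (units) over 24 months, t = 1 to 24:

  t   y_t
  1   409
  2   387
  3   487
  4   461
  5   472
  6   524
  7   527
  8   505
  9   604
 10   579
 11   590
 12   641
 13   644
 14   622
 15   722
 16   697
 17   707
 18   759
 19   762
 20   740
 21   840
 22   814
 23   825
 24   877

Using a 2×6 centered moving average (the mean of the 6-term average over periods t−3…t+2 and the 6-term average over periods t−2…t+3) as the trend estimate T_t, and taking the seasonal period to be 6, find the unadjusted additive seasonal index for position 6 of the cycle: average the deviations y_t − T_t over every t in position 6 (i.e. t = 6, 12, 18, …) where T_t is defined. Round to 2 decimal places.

18.03

Season position 6 occurs at t = 6, 12, 18 (where T_t is defined).
t=6: T_6 = 505.7500; y_6 − T_6 = 524 − 505.7500 = 18.2500
t=12: T_12 = 623.1667; y_12 − T_12 = 641 − 623.1667 = 17.8333
t=18: T_18 = 741.0000; y_18 − T_18 = 759 − 741.0000 = 18.0000
Mean deviation: (18.2500 + 17.8333 + 18.0000) / 3 = 18.03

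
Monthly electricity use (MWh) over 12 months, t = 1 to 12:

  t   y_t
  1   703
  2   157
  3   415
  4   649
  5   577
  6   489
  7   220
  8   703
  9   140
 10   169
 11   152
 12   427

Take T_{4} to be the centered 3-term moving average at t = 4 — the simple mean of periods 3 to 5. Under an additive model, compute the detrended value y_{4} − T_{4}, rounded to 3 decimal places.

Trend T_4 = (415 + 649 + 577) / 3 = 1641/3 = 547.00000
Detrended value: 649 − 547.00000 = 102.000

102.000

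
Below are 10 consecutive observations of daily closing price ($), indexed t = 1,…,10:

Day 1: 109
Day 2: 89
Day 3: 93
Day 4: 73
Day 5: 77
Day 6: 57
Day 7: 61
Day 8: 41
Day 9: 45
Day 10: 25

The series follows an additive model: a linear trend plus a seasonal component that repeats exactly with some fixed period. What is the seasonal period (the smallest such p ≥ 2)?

2

First differences y_{t+1} − y_t: -20, 4, -20, 4, -20, 4, …
The difference pattern repeats every 2 terms and not for any smaller step, so p = 2.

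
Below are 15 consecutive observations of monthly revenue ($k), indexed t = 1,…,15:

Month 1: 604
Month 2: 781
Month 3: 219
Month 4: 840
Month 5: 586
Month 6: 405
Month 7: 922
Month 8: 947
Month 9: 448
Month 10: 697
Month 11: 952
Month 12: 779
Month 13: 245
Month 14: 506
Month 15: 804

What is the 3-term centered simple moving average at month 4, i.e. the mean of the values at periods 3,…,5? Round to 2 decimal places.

548.33

Sum of periods 3–5: 219 + 840 + 586 = 1645
Divide by 3: 1645 / 3 = 548.33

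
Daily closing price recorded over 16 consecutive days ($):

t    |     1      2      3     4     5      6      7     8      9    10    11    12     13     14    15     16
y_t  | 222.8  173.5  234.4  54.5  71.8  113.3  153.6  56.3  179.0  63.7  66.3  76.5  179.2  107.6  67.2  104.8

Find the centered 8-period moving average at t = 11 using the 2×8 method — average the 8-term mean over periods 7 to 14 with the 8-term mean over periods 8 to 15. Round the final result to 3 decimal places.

Sum over 7–14: 153.6 + 56.3 + 179.0 + 63.7 + 66.3 + 76.5 + 179.2 + 107.6 = 882.2
Sum over 8–15: 56.3 + 179.0 + 63.7 + 66.3 + 76.5 + 179.2 + 107.6 + 67.2 = 795.8
CMA at t=11 = (882.2 + 795.8) / (2·8) = 1678.0 / 16 = 104.875

104.875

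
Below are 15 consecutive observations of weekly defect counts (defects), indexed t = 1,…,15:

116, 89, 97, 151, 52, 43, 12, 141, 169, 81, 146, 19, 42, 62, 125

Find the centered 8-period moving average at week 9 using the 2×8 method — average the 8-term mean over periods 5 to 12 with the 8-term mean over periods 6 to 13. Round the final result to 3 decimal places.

Sum over 5–12: 52 + 43 + 12 + 141 + 169 + 81 + 146 + 19 = 663
Sum over 6–13: 43 + 12 + 141 + 169 + 81 + 146 + 19 + 42 = 653
CMA at t=9 = (663 + 653) / (2·8) = 1316 / 16 = 82.250

82.250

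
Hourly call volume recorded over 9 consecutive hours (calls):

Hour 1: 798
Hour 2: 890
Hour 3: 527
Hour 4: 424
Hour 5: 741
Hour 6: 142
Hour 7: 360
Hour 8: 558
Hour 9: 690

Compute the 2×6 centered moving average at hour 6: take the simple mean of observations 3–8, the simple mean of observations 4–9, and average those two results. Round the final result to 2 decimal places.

472.25

Sum over 3–8: 527 + 424 + 741 + 142 + 360 + 558 = 2752
Sum over 4–9: 424 + 741 + 142 + 360 + 558 + 690 = 2915
CMA at t=6 = (2752 + 2915) / (2·6) = 5667 / 12 = 472.25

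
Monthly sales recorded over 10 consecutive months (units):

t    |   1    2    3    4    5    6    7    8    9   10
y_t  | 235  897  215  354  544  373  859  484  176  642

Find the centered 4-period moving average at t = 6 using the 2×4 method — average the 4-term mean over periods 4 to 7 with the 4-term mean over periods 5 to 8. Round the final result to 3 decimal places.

Sum over 4–7: 354 + 544 + 373 + 859 = 2130
Sum over 5–8: 544 + 373 + 859 + 484 = 2260
CMA at t=6 = (2130 + 2260) / (2·4) = 4390 / 8 = 548.750

548.750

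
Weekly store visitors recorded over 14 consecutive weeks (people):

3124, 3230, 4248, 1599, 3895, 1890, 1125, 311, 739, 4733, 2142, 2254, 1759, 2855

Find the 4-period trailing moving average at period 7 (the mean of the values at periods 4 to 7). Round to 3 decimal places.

2127.250

Sum of periods 4–7: 1599 + 3895 + 1890 + 1125 = 8509
Divide by 4: 8509 / 4 = 2127.250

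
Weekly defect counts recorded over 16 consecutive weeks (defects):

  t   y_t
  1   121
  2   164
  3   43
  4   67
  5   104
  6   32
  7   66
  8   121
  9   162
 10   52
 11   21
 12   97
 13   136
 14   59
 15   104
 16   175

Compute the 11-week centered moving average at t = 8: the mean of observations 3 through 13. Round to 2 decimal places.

Sum of periods 3–13: 43 + 67 + 104 + 32 + 66 + 121 + 162 + 52 + 21 + 97 + 136 = 901
Divide by 11: 901 / 11 = 81.91

81.91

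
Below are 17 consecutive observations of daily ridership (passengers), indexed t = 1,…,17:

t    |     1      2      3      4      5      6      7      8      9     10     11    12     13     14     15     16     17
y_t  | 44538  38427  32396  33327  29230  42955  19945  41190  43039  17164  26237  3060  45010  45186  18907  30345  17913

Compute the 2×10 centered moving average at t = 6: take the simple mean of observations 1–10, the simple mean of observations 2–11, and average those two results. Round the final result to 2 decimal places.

Sum over 1–10: 44538 + 38427 + 32396 + 33327 + 29230 + 42955 + 19945 + 41190 + 43039 + 17164 = 342211
Sum over 2–11: 38427 + 32396 + 33327 + 29230 + 42955 + 19945 + 41190 + 43039 + 17164 + 26237 = 323910
CMA at t=6 = (342211 + 323910) / (2·10) = 666121 / 20 = 33306.05

33306.05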